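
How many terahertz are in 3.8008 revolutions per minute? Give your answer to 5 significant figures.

1 rpm = 1.66667 × 10^-14 terahertz.
Then 3.8008 × 1.66667 × 10^-14 ≈ 6.3347 × 10^-14 THz.

6.3347 × 10^-14 THz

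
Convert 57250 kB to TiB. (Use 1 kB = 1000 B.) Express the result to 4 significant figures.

1 kilobyte = 9.09495e-10 tebibytes.
Then 57250 × 9.09495e-10 ≈ 5.207e-5 TiB.

5.207e-5 TiB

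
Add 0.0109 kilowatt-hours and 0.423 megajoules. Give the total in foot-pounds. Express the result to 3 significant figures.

341000 foot-pounds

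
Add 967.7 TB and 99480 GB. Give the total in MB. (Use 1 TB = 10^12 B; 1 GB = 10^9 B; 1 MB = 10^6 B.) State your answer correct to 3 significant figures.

967.7 TB = 9.67700 × 10^8 MB and 99480 GB = 9.94800 × 10^7 MB.
9.67700 × 10^8 + 9.94800 × 10^7 ≈ 1.07 × 10^9 MB.

1.07 × 10^9 MB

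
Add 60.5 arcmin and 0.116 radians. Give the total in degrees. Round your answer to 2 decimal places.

7.65 degrees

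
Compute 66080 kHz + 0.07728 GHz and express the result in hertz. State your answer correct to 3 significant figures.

1.43 × 10^8 hertz

66080 kHz = 6.60800 × 10^7 Hz and 0.07728 GHz = 7.72800 × 10^7 Hz.
6.60800 × 10^7 + 7.72800 × 10^7 ≈ 1.43 × 10^8 Hz.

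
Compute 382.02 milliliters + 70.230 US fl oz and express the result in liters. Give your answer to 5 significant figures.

2.4590 L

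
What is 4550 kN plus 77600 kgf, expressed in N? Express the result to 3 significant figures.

4550 kN = 4.55000 × 10^6 N and 77600 kgf = 760996 N.
4.55000 × 10^6 + 760996 ≈ 5.31 × 10^6 N.

5.31 × 10^6 newtons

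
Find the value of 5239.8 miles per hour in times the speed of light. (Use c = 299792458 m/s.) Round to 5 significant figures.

7.8134e-6 c

1 mph = 1.49116e-9 times the speed of light.
Then 5239.8 × 1.49116e-9 ≈ 7.8134e-6 c.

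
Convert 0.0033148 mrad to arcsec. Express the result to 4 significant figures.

1 mrad = 206.265 arcsec.
0.0033148 × 206.265 ≈ 0.6837 arcsec.

0.6837 arcsec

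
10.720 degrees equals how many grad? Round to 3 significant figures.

1 degree = 1.11111 gradians.
Then 10.720 × 1.11111 ≈ 11.9 grad.

11.9 grad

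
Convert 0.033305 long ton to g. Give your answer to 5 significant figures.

1 long ton = 1016047 g.
0.033305 × 1016047 ≈ 33839 g.

33839 grams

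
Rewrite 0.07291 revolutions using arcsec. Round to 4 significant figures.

1 revolution = 1.29600 × 10^6 arcsec.
So 0.07291 × 1.29600 × 10^6 ≈ 94490 arcsec.

94490 arcsec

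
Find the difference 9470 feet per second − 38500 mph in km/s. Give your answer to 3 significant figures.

9470 ft/s = 2.88646 km/s and 38500 mph = 17.2110 km/s.
2.88646 − 17.2110 ≈ -14.3 km/s.

-14.3 kilometers per second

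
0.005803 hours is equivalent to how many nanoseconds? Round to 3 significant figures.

1 h = 3.60000 × 10^12 nanoseconds.
Then 0.005803 × 3.60000 × 10^12 ≈ 2.09 × 10^10 ns.

2.09 × 10^10 nanoseconds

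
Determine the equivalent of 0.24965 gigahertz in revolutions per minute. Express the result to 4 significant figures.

1.498 × 10^10 revolutions per minute

1 GHz = 6.00000 × 10^10 revolutions per minute.
Then 0.24965 × 6.00000 × 10^10 ≈ 1.498 × 10^10 rpm.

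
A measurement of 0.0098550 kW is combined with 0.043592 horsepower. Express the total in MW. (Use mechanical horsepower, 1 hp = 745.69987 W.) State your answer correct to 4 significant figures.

4.236e-5 megawatts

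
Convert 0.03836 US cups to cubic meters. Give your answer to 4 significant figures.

9.076 × 10^-6 m³

1 US cup = 0.000236588 cubic meters.
Thus 0.03836 × 0.000236588 ≈ 9.076 × 10^-6 m³.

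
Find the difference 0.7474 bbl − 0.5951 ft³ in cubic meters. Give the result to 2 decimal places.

0.10 m³

0.7474 bbl = 0.118827 m³ and 0.5951 ft³ = 0.0168514 m³.
0.118827 − 0.0168514 ≈ 0.10 m³.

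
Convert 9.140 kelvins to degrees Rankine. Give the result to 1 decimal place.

16.5 degrees Rankine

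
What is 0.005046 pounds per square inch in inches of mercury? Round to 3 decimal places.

0.010 inHg

1 psi = 2.03602 inHg.
0.005046 × 2.03602 ≈ 0.010 inHg.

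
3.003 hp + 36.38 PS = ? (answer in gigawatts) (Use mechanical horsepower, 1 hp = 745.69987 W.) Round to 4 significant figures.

2.900e-5 GW

3.003 hp = 2.23934e-6 GW and 36.38 PS = 2.67574e-5 GW.
2.23934e-6 + 2.67574e-5 ≈ 2.900e-5 GW.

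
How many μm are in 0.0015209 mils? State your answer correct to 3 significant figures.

1 mil = 25.4000 μm.
0.0015209 × 25.4000 ≈ 0.0386 μm.

0.0386 μm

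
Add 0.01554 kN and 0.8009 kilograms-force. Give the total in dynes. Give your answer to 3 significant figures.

2.34 × 10^6 dyn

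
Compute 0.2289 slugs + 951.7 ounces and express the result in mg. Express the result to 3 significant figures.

3.03e+7 milligrams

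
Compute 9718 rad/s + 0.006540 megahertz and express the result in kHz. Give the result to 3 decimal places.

8.087 kHz

9718 rad/s = 1.54667 kHz and 0.006540 MHz = 6.54000 kHz.
1.54667 + 6.54000 ≈ 8.087 kHz.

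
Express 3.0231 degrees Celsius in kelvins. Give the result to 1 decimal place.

K = °C + 273.15.
Applying the formula gives 276.2 K.

276.2 K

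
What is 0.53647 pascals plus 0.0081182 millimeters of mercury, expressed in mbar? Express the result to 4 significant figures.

0.53647 Pa = 0.00536470 mbar and 0.0081182 mmHg = 0.0108234 mbar.
0.00536470 + 0.0108234 ≈ 0.01619 mbar.

0.01619 mbar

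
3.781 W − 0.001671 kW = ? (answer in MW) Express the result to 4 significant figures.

2.110e-6 MW

3.781 W = 3.78100e-6 MW and 0.001671 kW = 1.67100e-6 MW.
3.78100e-6 − 1.67100e-6 ≈ 2.110e-6 MW.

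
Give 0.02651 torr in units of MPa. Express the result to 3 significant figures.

3.53 × 10^-6 MPa

1 torr = 0.000133322 megapascals.
So 0.02651 × 0.000133322 ≈ 3.53 × 10^-6 MPa.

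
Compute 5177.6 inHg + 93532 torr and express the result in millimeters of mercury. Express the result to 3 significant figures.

225000 millimeters of mercury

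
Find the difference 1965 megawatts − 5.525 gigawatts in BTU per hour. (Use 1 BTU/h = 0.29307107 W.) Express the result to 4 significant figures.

1965 MW = 6.70486e+9 BTU/h and 5.525 GW = 1.88521e+10 BTU/h.
6.70486e+9 − 1.88521e+10 ≈ -1.215e+10 BTU/h.

-1.215e+10 BTU per hour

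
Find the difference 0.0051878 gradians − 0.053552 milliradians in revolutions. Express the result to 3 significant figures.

0.0051878 grad = 1.29695 × 10^-5 rev and 0.053552 mrad = 8.52307 × 10^-6 rev.
1.29695 × 10^-5 − 8.52307 × 10^-6 ≈ 4.45 × 10^-6 rev.

4.45 × 10^-6 rev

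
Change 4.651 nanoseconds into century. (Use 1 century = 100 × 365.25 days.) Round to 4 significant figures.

1.474 × 10^-18 century

1 nanosecond = 3.16881 × 10^-19 century.
Then 4.651 × 3.16881 × 10^-19 ≈ 1.474 × 10^-18 century.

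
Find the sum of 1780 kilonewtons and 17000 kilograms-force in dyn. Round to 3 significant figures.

1780 kN = 1.78000e+11 dyn and 17000 kgf = 1.66713e+10 dyn.
1.78000e+11 + 1.66713e+10 ≈ 1.95e+11 dyn.

1.95e+11 dynes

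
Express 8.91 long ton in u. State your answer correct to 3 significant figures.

1 long ton = 6.11878e+29 atomic mass units.
Then 8.91 × 6.11878e+29 ≈ 5.45e+30 u.

5.45e+30 u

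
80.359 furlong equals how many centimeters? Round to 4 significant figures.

1.617 × 10^6 centimeters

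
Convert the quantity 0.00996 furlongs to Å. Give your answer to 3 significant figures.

2.00e+10 angstroms

1 furlong = 2.01168e+12 angstroms.
So 0.00996 × 2.01168e+12 ≈ 2.00e+10 Å.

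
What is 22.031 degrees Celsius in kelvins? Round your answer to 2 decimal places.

295.18 kelvins

K = °C + 273.15.
Applying the formula gives 295.18 K.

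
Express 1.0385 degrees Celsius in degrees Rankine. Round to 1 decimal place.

°R = (°C + 273.15) × 9/5.
Applying the formula gives 493.5 °R.

493.5 °R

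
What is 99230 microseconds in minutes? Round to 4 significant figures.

0.001654 min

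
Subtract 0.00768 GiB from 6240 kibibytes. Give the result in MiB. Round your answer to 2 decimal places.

-1.77 mebibytes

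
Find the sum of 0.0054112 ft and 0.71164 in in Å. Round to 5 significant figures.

1.9725 × 10^8 angstroms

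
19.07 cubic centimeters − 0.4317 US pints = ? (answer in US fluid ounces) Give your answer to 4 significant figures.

-6.262 US fl oz

19.07 cm³ = 0.644833 US fl oz and 0.4317 US pt = 6.90720 US fl oz.
0.644833 − 6.90720 ≈ -6.262 US fl oz.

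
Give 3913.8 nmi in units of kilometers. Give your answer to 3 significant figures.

1 nautical mile = 1.85200 km.
Thus 3913.8 × 1.85200 ≈ 7250 km.

7250 kilometers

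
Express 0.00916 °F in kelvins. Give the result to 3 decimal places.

255.377 K

K = (°F + 459.67) × 5/9.
Applying the formula gives 255.377 K.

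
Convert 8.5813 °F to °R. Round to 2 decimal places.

468.25 degrees Rankine

°R = °F + 459.67.
Applying the formula gives 468.25 °R.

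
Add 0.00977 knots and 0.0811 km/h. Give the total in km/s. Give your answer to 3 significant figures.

2.76 × 10^-5 kilometers per second

0.00977 kn = 5.02612 × 10^-6 km/s and 0.0811 km/h = 2.25278 × 10^-5 km/s.
5.02612 × 10^-6 + 2.25278 × 10^-5 ≈ 2.76 × 10^-5 km/s.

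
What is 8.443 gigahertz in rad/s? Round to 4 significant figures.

1 GHz = 6.28319e+9 rad/s.
So 8.443 × 6.28319e+9 ≈ 5.305e+10 rad/s.

5.305e+10 rad/s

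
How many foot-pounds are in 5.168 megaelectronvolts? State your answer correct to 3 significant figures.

6.11 × 10^-13 foot-pounds

1 megaelectronvolt = 1.18170 × 10^-13 foot-pounds.
Then 5.168 × 1.18170 × 10^-13 ≈ 6.11 × 10^-13 ft·lbf.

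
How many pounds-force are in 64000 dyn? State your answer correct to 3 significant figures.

0.144 pounds-force

1 dyn = 2.24809 × 10^-6 lbf.
64000 × 2.24809 × 10^-6 ≈ 0.144 lbf.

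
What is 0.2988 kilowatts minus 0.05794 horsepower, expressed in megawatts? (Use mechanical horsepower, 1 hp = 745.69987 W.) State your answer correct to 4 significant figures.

0.2988 kW = 0.000298800 MW and 0.05794 hp = 4.32059e-5 MW.
0.000298800 − 4.32059e-5 ≈ 0.0002556 MW.

0.0002556 megawatts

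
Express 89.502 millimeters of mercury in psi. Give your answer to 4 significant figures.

1 mmHg = 0.0193368 pounds per square inch.
89.502 × 0.0193368 ≈ 1.731 psi.

1.731 pounds per square inch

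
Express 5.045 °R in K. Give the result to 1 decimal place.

°R = K × 9/5.
Applying the formula gives 2.8 K.

2.8 K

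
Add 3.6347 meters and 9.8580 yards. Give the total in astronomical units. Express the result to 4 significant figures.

8.455e-11 astronomical units

3.6347 m = 2.42965e-11 au and 9.8580 yd = 6.02559e-11 au.
2.42965e-11 + 6.02559e-11 ≈ 8.455e-11 au.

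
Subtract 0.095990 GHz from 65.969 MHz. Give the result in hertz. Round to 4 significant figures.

65.969 MHz = 6.59690e+7 Hz and 0.095990 GHz = 9.59900e+7 Hz.
6.59690e+7 − 9.59900e+7 ≈ -3.002e+7 Hz.

-3.002e+7 Hz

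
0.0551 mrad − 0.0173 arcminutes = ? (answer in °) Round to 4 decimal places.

0.0551 mrad = 0.00315700 ° and 0.0173 arcmin = 0.000288333 °.
0.00315700 − 0.000288333 ≈ 0.0029 °.

0.0029 °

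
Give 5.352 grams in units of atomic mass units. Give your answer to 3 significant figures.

1 g = 6.02214 × 10^23 u.
So 5.352 × 6.02214 × 10^23 ≈ 3.22 × 10^24 u.

3.22 × 10^24 u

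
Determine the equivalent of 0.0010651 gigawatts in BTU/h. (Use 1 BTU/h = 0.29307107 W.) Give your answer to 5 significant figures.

3.6343e+6 BTU/h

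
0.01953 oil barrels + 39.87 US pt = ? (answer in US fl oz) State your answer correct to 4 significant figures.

0.01953 bbl = 104.993 US fl oz and 39.87 US pt = 637.920 US fl oz.
104.993 + 637.920 ≈ 742.9 US fl oz.

742.9 US fl oz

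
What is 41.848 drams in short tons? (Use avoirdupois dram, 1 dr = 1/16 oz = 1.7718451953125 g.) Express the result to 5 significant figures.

8.1734 × 10^-5 short tons

1 dram = 1.953125 × 10^-6 short ton.
Then 41.848 × 1.953125 × 10^-6 ≈ 8.1734 × 10^-5 short ton.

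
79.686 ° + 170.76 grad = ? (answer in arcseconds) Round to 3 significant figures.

79.686 ° = 286870 arcsec and 170.76 grad = 553262 arcsec.
286870 + 553262 ≈ 840000 arcsec.

840000 arcseconds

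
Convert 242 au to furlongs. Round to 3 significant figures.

1 astronomical unit = 7.43646 × 10^8 furlongs.
Thus 242 × 7.43646 × 10^8 ≈ 1.80 × 10^11 furlong.

1.80 × 10^11 furlongs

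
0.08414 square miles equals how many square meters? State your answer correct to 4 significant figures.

1 mi² = 2.58999e+6 m².
0.08414 × 2.58999e+6 ≈ 217900 m².

217900 square meters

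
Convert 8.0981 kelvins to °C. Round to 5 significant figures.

-265.05 degrees Celsius

K = °C + 273.15.
Applying the formula gives -265.05 °C.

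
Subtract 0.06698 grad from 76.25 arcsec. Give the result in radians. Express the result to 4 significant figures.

76.25 arcsec = 0.0003696704 rad and 0.06698 grad = 0.001052119 rad.
0.0003696704 − 0.001052119 ≈ -0.0006824 rad.

-0.0006824 rad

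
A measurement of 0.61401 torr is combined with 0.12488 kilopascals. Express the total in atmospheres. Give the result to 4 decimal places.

0.0020 atmospheres

0.61401 torr = 0.000807908 atm and 0.12488 kPa = 0.00123247 atm.
0.000807908 + 0.00123247 ≈ 0.0020 atm.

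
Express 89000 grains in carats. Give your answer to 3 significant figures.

28800 ct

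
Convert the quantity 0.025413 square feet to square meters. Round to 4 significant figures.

1 ft² = 0.0929030 square meters.
0.025413 × 0.0929030 ≈ 0.002361 m².

0.002361 m²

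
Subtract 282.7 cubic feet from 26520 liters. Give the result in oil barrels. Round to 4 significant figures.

26520 L = 166.806 bbl and 282.7 ft³ = 50.3510 bbl.
166.806 − 50.3510 ≈ 116.5 bbl.

116.5 bbl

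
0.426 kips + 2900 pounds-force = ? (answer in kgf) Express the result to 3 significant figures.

0.426 kip = 193.230 kgf and 2900 lbf = 1315.42 kgf.
193.230 + 1315.42 ≈ 1510 kgf.

1510 kilograms-force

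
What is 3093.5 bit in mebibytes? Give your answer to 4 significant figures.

1 bit = 1.19209e-7 MiB.
Thus 3093.5 × 1.19209e-7 ≈ 0.0003688 MiB.

0.0003688 mebibytes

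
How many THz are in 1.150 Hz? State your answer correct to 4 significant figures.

1.150e-12 THz

1 Hz = 1.00000e-12 THz.
Thus 1.150 × 1.00000e-12 ≈ 1.150e-12 THz.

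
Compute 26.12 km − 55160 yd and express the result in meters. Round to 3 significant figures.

-24300 meters

26.12 km = 26120.0 m and 55160 yd = 50438.3 m.
26120.0 − 50438.3 ≈ -24300 m.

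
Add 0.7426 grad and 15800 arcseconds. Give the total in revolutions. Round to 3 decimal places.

0.014 revolutions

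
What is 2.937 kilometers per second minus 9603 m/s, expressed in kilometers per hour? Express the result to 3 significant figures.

2.937 km/s = 10573.2 km/h and 9603 m/s = 34570.8 km/h.
10573.2 − 34570.8 ≈ -24000 km/h.

-24000 km/h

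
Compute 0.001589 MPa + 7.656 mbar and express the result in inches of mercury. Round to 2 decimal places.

0.70 inHg

0.001589 MPa = 0.469231 inHg and 7.656 mbar = 0.226082 inHg.
0.469231 + 0.226082 ≈ 0.70 inHg.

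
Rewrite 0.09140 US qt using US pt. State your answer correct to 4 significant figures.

0.1828 US pints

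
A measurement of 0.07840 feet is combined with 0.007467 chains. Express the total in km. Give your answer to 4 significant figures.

0.07840 ft = 2.38963 × 10^-5 km and 0.007467 chain = 0.000150212 km.
2.38963 × 10^-5 + 0.000150212 ≈ 0.0001741 km.

0.0001741 km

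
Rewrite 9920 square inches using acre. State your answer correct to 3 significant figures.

1 in² = 1.59423e-7 acre.
Then 9920 × 1.59423e-7 ≈ 0.00158 acre.

0.00158 acre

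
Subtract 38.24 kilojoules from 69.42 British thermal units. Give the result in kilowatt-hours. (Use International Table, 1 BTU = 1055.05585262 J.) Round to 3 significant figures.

69.42 BTU = 0.0203450 kWh and 38.24 kJ = 0.0106222 kWh.
0.0203450 − 0.0106222 ≈ 0.00972 kWh.

0.00972 kWh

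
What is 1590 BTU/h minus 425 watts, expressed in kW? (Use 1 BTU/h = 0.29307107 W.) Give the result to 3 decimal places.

0.041 kilowatts

1590 BTU/h = 0.465983 kW and 425 W = 0.425000 kW.
0.465983 − 0.425000 ≈ 0.041 kW.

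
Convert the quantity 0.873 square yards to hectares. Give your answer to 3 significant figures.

7.30e-5 ha

1 yd² = 8.36127e-5 hectares.
Then 0.873 × 8.36127e-5 ≈ 7.30e-5 ha.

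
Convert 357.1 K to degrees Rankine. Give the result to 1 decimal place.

642.8 °R

°R = K × 9/5.
Applying the formula gives 642.8 °R.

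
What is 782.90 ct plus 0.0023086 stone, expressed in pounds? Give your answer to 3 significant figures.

782.90 ct = 0.345200 lb and 0.0023086 st = 0.0323204 lb.
0.345200 + 0.0323204 ≈ 0.378 lb.

0.378 lb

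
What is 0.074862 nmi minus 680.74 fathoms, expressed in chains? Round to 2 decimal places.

-54.99 chain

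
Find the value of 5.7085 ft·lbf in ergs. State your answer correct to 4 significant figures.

7.740 × 10^7 ergs

1 foot-pound = 1.35582 × 10^7 erg.
Thus 5.7085 × 1.35582 × 10^7 ≈ 7.740 × 10^7 erg.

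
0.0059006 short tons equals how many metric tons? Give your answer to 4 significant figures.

0.005353 t

1 short ton = 0.907185 t.
Thus 0.0059006 × 0.907185 ≈ 0.005353 t.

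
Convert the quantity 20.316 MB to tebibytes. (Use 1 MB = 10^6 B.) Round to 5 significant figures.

1 megabyte = 9.09495 × 10^-7 tebibytes.
Then 20.316 × 9.09495 × 10^-7 ≈ 1.8477 × 10^-5 TiB.

1.8477 × 10^-5 tebibytes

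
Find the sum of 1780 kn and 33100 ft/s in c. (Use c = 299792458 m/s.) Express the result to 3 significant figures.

1780 kn = 3.05448e-6 c and 33100 ft/s = 3.36529e-5 c.
3.05448e-6 + 3.36529e-5 ≈ 3.67e-5 c.

3.67e-5 times the speed of light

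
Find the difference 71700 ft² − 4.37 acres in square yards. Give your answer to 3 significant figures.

-13200 square yards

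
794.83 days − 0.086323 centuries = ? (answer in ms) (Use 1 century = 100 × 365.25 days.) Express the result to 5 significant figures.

-2.0374e+11 ms

794.83 d = 6.86733e+10 ms and 0.086323 century = 2.72415e+11 ms.
6.86733e+10 − 2.72415e+11 ≈ -2.0374e+11 ms.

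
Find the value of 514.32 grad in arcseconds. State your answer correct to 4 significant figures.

1 grad = 3240.00 arcseconds.
Thus 514.32 × 3240.00 ≈ 1.666 × 10^6 arcsec.

1.666 × 10^6 arcsec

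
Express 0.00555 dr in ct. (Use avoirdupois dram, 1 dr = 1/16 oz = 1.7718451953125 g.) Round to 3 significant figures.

0.0492 ct

1 dr = 8.85923 ct.
Then 0.00555 × 8.85923 ≈ 0.0492 ct.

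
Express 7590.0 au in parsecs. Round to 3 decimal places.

0.037 parsecs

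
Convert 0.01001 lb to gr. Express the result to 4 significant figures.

70.07 gr

1 pound = 7000.00 gr.
Then 0.01001 × 7000.00 ≈ 70.07 gr.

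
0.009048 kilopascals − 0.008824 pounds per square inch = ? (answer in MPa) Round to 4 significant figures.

-5.179 × 10^-5 megapascals

0.009048 kPa = 9.04800 × 10^-6 MPa and 0.008824 psi = 6.08393 × 10^-5 MPa.
9.04800 × 10^-6 − 6.08393 × 10^-5 ≈ -5.179 × 10^-5 MPa.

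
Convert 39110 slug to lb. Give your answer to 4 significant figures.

1.258 × 10^6 pounds

1 slug = 32.1740 pounds.
So 39110 × 32.1740 ≈ 1.258 × 10^6 lb.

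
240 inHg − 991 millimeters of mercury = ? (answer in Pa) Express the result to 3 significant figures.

240 inHg = 812733 Pa and 991 mmHg = 132122 Pa.
812733 − 132122 ≈ 681000 Pa.

681000 pascals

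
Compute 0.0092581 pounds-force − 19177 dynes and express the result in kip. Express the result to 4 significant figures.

0.0092581 lbf = 9.25810e-6 kip and 19177 dyn = 4.31116e-5 kip.
9.25810e-6 − 4.31116e-5 ≈ -3.385e-5 kip.

-3.385e-5 kip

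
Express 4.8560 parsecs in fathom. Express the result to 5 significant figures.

1 pc = 1.68727e+16 fathoms.
4.8560 × 1.68727e+16 ≈ 8.1934e+16 fathom.

8.1934e+16 fathom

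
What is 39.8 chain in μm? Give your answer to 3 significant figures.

1 chain = 2.01168e+7 μm.
Then 39.8 × 2.01168e+7 ≈ 8.01e+8 μm.

8.01e+8 μm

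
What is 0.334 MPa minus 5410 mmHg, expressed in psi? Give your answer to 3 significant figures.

-56.2 psi

0.334 MPa = 48.4426 psi and 5410 mmHg = 104.612 psi.
48.4426 − 104.612 ≈ -56.2 psi.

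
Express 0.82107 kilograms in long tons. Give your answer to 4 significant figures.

0.0008081 long ton

1 kg = 0.000984207 long ton.
0.82107 × 0.000984207 ≈ 0.0008081 long ton.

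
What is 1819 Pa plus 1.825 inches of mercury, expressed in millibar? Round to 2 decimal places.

79.99 mbar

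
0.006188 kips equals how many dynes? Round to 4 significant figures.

1 kip = 4.44822 × 10^8 dyn.
Then 0.006188 × 4.44822 × 10^8 ≈ 2.753 × 10^6 dyn.

2.753 × 10^6 dyn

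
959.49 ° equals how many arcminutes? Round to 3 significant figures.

57600 arcmin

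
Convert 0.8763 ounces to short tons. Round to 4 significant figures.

2.738 × 10^-5 short tons

1 ounce = 3.12500 × 10^-5 short tons.
0.8763 × 3.12500 × 10^-5 ≈ 2.738 × 10^-5 short ton.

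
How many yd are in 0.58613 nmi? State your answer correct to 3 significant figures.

1 nmi = 2025.37 yards.
So 0.58613 × 2025.37 ≈ 1190 yd.

1190 yd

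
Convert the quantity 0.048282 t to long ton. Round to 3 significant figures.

0.0475 long tons

1 metric ton = 0.984207 long tons.
Thus 0.048282 × 0.984207 ≈ 0.0475 long ton.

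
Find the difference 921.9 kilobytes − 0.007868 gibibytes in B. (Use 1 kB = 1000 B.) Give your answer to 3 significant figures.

-7.53 × 10^6 bytes

921.9 kB = 921900 B and 0.007868 GiB = 8.44820 × 10^6 B.
921900 − 8.44820 × 10^6 ≈ -7.53 × 10^6 B.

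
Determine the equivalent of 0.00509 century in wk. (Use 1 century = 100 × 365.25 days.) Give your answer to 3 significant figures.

26.6 wk

1 century = 5217.86 wk.
Then 0.00509 × 5217.86 ≈ 26.6 wk.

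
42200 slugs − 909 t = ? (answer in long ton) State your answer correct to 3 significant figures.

42200 slug = 606.136 long ton and 909 t = 894.644 long ton.
606.136 − 894.644 ≈ -289 long ton.

-289 long ton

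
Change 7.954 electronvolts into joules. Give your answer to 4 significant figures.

1 electronvolt = 1.60218e-19 joules.
7.954 × 1.60218e-19 ≈ 1.274e-18 J.

1.274e-18 J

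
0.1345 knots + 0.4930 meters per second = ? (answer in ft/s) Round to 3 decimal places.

0.1345 kn = 0.227010 ft/s and 0.4930 m/s = 1.61745 ft/s.
0.227010 + 1.61745 ≈ 1.844 ft/s.

1.844 ft/s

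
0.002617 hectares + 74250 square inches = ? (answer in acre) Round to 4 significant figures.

0.01830 acres

0.002617 ha = 0.00646675 acre and 74250 in² = 0.0118371 acre.
0.00646675 + 0.0118371 ≈ 0.01830 acre.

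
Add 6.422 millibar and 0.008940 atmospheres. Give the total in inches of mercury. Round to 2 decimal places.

6.422 mbar = 0.189642 inHg and 0.008940 atm = 0.267496 inHg.
0.189642 + 0.267496 ≈ 0.46 inHg.

0.46 inches of mercury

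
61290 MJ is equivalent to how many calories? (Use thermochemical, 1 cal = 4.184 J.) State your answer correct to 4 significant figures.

1.465e+10 cal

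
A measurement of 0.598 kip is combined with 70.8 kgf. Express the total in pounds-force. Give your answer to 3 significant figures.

0.598 kip = 598.000 lbf and 70.8 kgf = 156.087 lbf.
598.000 + 156.087 ≈ 754 lbf.

754 lbf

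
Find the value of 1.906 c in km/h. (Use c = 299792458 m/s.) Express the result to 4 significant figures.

2.057 × 10^9 kilometers per hour

1 speed of light = 1.07925 × 10^9 km/h.
Then 1.906 × 1.07925 × 10^9 ≈ 2.057 × 10^9 km/h.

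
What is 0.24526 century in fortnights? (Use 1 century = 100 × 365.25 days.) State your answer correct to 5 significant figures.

1 century = 2608.93 fortnights.
Thus 0.24526 × 2608.93 ≈ 639.87 fortnight.

639.87 fortnight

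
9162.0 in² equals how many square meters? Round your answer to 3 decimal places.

5.911 square meters

1 square inch = 0.000645160 m².
So 9162.0 × 0.000645160 ≈ 5.911 m².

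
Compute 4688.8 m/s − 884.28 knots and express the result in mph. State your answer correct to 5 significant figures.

9470.9 mph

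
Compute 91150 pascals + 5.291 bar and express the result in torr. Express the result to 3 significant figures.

4650 torr

91150 Pa = 683.681 torr and 5.291 bar = 3968.58 torr.
683.681 + 3968.58 ≈ 4650 torr.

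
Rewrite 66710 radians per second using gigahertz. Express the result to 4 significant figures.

1.062e-5 GHz

1 radian per second = 1.59155e-10 gigahertz.
66710 × 1.59155e-10 ≈ 1.062e-5 GHz.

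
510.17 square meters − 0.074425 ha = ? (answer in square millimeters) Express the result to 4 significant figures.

-2.341 × 10^8 mm²

510.17 m² = 5.10170 × 10^8 mm² and 0.074425 ha = 7.44250 × 10^8 mm².
5.10170 × 10^8 − 7.44250 × 10^8 ≈ -2.341 × 10^8 mm².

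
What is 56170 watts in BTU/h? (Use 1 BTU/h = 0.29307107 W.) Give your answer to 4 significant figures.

191700 BTU/h

1 watt = 3.41214 BTU per hour.
Then 56170 × 3.41214 ≈ 191700 BTU/h.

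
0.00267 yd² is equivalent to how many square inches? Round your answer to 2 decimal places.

3.46 in²

1 yd² = 1296.00 square inches.
Then 0.00267 × 1296.00 ≈ 3.46 in².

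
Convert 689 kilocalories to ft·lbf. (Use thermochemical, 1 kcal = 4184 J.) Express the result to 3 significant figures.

2.13e+6 ft·lbf

1 kcal = 3085.96 ft·lbf.
Then 689 × 3085.96 ≈ 2.13e+6 ft·lbf.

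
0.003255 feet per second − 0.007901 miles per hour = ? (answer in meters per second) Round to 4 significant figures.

0.003255 ft/s = 0.000992124 m/s and 0.007901 mph = 0.00353206 m/s.
0.000992124 − 0.00353206 ≈ -0.002540 m/s.

-0.002540 m/s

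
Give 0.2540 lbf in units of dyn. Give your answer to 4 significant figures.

113000 dyn

1 lbf = 444822 dynes.
Thus 0.2540 × 444822 ≈ 113000 dyn.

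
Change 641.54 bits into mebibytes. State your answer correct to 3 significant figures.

1 bit = 1.19209 × 10^-7 mebibytes.
Then 641.54 × 1.19209 × 10^-7 ≈ 7.65 × 10^-5 MiB.

7.65 × 10^-5 MiB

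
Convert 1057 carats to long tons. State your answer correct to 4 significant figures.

0.0002081 long tons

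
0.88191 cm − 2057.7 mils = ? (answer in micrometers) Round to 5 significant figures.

0.88191 cm = 8819.100 μm and 2057.7 mil = 52265.58 μm.
8819.100 − 52265.58 ≈ -43446 μm.

-43446 μm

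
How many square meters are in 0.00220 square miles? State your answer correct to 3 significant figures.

5700 square meters

1 square mile = 2.58999e+6 m².
0.00220 × 2.58999e+6 ≈ 5700 m².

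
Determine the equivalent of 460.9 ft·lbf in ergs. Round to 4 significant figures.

1 foot-pound = 1.35582e+7 ergs.
So 460.9 × 1.35582e+7 ≈ 6.249e+9 erg.

6.249e+9 ergs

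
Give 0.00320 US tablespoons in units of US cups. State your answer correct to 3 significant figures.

0.000200 US cup

1 US tablespoon = 0.0625000 US cup.
So 0.00320 × 0.0625000 ≈ 0.000200 US cup.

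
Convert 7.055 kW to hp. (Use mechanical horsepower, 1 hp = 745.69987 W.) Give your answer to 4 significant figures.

9.461 hp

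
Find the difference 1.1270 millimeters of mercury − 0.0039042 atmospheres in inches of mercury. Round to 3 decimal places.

1.1270 mmHg = 0.0443701 inHg and 0.0039042 atm = 0.116819 inHg.
0.0443701 − 0.116819 ≈ -0.072 inHg.

-0.072 inHg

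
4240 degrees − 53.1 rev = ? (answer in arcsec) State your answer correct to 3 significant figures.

4240 ° = 1.52640e+7 arcsec and 53.1 rev = 6.88176e+7 arcsec.
1.52640e+7 − 6.88176e+7 ≈ -5.36e+7 arcsec.

-5.36e+7 arcseconds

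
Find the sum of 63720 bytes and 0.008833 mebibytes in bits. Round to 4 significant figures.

63720 B = 509760 bit and 0.008833 MiB = 74096.6 bit.
509760 + 74096.6 ≈ 583900 bit.

583900 bit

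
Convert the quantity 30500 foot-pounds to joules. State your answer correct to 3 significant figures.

41400 J

1 foot-pound = 1.35582 joules.
Thus 30500 × 1.35582 ≈ 41400 J.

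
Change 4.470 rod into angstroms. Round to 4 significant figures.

1 rod = 5.02920 × 10^10 Å.
Thus 4.470 × 5.02920 × 10^10 ≈ 2.248 × 10^11 Å.

2.248 × 10^11 angstroms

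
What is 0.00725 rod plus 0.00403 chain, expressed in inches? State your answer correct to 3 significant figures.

4.63 in

0.00725 rod = 1.43550 in and 0.00403 chain = 3.19176 in.
1.43550 + 3.19176 ≈ 4.63 in.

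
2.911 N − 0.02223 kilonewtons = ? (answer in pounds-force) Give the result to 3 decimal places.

2.911 N = 0.654419 lbf and 0.02223 kN = 4.99750 lbf.
0.654419 − 4.99750 ≈ -4.343 lbf.

-4.343 lbf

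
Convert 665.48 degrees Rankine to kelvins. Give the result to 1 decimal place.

°R = K × 9/5.
Applying the formula gives 369.7 K.

369.7 K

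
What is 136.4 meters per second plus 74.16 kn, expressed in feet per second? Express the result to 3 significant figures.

136.4 m/s = 447.507 ft/s and 74.16 kn = 125.168 ft/s.
447.507 + 125.168 ≈ 573 ft/s.

573 ft/s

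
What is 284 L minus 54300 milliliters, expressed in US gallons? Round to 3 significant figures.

284 L = 75.0249 US gal and 54300 mL = 14.3445 US gal.
75.0249 − 14.3445 ≈ 60.7 US gal.

60.7 US gal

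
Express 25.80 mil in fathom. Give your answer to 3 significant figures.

1 mil = 1.38889e-5 fathom.
Thus 25.80 × 1.38889e-5 ≈ 0.000358 fathom.

0.000358 fathom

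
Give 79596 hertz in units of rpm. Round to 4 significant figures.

4.776e+6 rpm

1 hertz = 60.0000 revolutions per minute.
So 79596 × 60.0000 ≈ 4.776e+6 rpm.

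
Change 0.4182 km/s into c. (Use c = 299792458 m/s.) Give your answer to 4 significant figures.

1.395e-6 c

1 km/s = 3.33564e-6 times the speed of light.
Then 0.4182 × 3.33564e-6 ≈ 1.395e-6 c.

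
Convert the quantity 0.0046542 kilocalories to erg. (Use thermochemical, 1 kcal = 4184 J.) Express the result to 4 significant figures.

1 kcal = 4.18400e+10 erg.
0.0046542 × 4.18400e+10 ≈ 1.947e+8 erg.

1.947e+8 ergs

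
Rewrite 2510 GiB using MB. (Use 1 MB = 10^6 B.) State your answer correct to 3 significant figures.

2.70 × 10^6 MB

1 GiB = 1073.74 megabytes.
2510 × 1073.74 ≈ 2.70 × 10^6 MB.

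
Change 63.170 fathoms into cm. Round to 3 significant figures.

1 fathom = 182.880 centimeters.
So 63.170 × 182.880 ≈ 11600 cm.

11600 centimeters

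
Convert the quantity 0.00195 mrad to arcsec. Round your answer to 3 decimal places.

1 mrad = 206.265 arcsec.
Thus 0.00195 × 206.265 ≈ 0.402 arcsec.

0.402 arcseconds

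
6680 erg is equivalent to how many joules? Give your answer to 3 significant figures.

0.000668 joules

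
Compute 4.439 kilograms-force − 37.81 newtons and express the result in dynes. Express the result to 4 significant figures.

4.439 kgf = 4.35317e+6 dyn and 37.81 N = 3.78100e+6 dyn.
4.35317e+6 − 3.78100e+6 ≈ 572200 dyn.

572200 dynes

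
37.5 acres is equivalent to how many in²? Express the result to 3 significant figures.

2.35 × 10^8 in²

1 acre = 6.27264 × 10^6 in².
Thus 37.5 × 6.27264 × 10^6 ≈ 2.35 × 10^8 in².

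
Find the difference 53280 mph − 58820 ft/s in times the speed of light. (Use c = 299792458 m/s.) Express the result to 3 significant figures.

53280 mph = 7.94493e-5 c and 58820 ft/s = 5.98025e-5 c.
7.94493e-5 − 5.98025e-5 ≈ 1.96e-5 c.

1.96e-5 times the speed of light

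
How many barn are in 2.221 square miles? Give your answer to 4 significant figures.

5.752 × 10^34 barn

1 square mile = 2.58999 × 10^34 barn.
So 2.221 × 2.58999 × 10^34 ≈ 5.752 × 10^34 barn.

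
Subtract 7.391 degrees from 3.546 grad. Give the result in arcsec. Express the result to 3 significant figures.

-15100 arcsec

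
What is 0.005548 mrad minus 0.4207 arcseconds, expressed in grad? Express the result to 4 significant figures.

0.005548 mrad = 0.000353197 grad and 0.4207 arcsec = 0.000129846 grad.
0.000353197 − 0.000129846 ≈ 0.0002234 grad.

0.0002234 grad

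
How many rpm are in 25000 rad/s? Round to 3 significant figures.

1 rad/s = 9.54930 revolutions per minute.
Thus 25000 × 9.54930 ≈ 239000 rpm.

239000 revolutions per minute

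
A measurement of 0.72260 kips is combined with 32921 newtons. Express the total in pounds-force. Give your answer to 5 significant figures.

0.72260 kip = 722.600 lbf and 32921 N = 7400.94 lbf.
722.600 + 7400.94 ≈ 8123.5 lbf.

8123.5 lbf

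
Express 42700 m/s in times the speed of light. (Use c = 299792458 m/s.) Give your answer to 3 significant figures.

0.000142 times the speed of light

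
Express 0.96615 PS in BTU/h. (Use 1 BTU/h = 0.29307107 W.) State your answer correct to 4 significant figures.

1 metric horsepower = 2509.63 BTU per hour.
So 0.96615 × 2509.63 ≈ 2425 BTU/h.

2425 BTU/h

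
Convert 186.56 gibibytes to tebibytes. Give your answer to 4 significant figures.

0.1822 TiB

1 GiB = 0.0009765625 tebibytes.
186.56 × 0.0009765625 ≈ 0.1822 TiB.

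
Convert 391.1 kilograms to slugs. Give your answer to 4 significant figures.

26.80 slugs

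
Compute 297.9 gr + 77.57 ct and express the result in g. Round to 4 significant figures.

297.9 gr = 19.3036 g and 77.57 ct = 15.5140 g.
19.3036 + 15.5140 ≈ 34.82 g.

34.82 g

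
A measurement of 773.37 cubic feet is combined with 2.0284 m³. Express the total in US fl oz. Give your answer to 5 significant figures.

773.37 ft³ = 740507 US fl oz and 2.0284 m³ = 68588.4 US fl oz.
740507 + 68588.4 ≈ 809100 US fl oz.

809100 US fluid ounces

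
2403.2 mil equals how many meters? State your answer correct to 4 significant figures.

0.06104 m

1 mil = 2.54000 × 10^-5 meters.
Then 2403.2 × 2.54000 × 10^-5 ≈ 0.06104 m.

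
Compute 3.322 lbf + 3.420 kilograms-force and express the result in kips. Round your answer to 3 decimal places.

0.011 kip

3.322 lbf = 0.00332200 kip and 3.420 kgf = 0.00753981 kip.
0.00332200 + 0.00753981 ≈ 0.011 kip.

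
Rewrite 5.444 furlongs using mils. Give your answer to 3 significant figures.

1 furlong = 7.92000 × 10^6 mils.
Thus 5.444 × 7.92000 × 10^6 ≈ 4.31 × 10^7 mil.

4.31 × 10^7 mils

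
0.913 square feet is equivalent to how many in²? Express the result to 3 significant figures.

1 ft² = 144.000 in².
Then 0.913 × 144.000 ≈ 131 in².

131 in²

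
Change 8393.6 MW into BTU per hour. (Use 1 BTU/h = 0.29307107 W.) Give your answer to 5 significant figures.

1 megawatt = 3.41214 × 10^6 BTU per hour.
Thus 8393.6 × 3.41214 × 10^6 ≈ 2.8640 × 10^10 BTU/h.

2.8640 × 10^10 BTU/h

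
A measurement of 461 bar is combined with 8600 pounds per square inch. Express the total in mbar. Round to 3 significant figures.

461 bar = 461000 mbar and 8600 psi = 592949 mbar.
461000 + 592949 ≈ 1.05 × 10^6 mbar.

1.05 × 10^6 mbar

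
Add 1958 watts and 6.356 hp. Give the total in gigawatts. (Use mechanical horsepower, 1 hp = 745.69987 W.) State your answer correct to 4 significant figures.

6.698 × 10^-6 GW

1958 W = 1.95800 × 10^-6 GW and 6.356 hp = 4.73967 × 10^-6 GW.
1.95800 × 10^-6 + 4.73967 × 10^-6 ≈ 6.698 × 10^-6 GW.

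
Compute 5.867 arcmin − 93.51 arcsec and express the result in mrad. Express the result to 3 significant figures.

5.867 arcmin = 1.70664 mrad and 93.51 arcsec = 0.453349 mrad.
1.70664 − 0.453349 ≈ 1.25 mrad.

1.25 mrad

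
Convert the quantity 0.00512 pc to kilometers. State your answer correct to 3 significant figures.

1 parsec = 3.08568 × 10^13 kilometers.
Then 0.00512 × 3.08568 × 10^13 ≈ 1.58 × 10^11 km.

1.58 × 10^11 km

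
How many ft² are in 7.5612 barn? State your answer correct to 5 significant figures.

8.1388 × 10^-27 ft²

1 barn = 1.07639 × 10^-27 square feet.
So 7.5612 × 1.07639 × 10^-27 ≈ 8.1388 × 10^-27 ft².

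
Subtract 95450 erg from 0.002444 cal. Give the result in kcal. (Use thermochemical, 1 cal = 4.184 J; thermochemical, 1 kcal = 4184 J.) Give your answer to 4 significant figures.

0.002444 cal = 2.44400 × 10^-6 kcal and 95450 erg = 2.28131 × 10^-6 kcal.
2.44400 × 10^-6 − 2.28131 × 10^-6 ≈ 1.627 × 10^-7 kcal.

1.627 × 10^-7 kcal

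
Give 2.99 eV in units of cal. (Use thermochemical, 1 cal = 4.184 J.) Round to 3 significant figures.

1.14e-19 calories

1 electronvolt = 3.82929e-20 calories.
Then 2.99 × 3.82929e-20 ≈ 1.14e-19 cal.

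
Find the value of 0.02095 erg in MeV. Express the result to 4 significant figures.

1 erg = 624151 MeV.
So 0.02095 × 624151 ≈ 13080 MeV.

13080 MeV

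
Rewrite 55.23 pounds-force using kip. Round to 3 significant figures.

1 lbf = 0.00100000 kip.
Thus 55.23 × 0.00100000 ≈ 0.0552 kip.

0.0552 kip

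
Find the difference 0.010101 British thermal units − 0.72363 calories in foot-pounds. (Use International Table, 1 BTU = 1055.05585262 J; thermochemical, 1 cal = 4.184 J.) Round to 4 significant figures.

0.010101 BTU = 7.86029 ft·lbf and 0.72363 cal = 2.23309 ft·lbf.
7.86029 − 2.23309 ≈ 5.627 ft·lbf.

5.627 ft·lbf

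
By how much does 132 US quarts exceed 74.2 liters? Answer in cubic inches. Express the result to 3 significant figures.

3100 in³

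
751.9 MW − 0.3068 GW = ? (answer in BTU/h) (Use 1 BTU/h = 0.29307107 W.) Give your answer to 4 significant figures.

1.519 × 10^9 BTU per hour

751.9 MW = 2.56559 × 10^9 BTU/h and 0.3068 GW = 1.04685 × 10^9 BTU/h.
2.56559 × 10^9 − 1.04685 × 10^9 ≈ 1.519 × 10^9 BTU/h.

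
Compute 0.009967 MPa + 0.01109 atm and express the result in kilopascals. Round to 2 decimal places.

11.09 kilopascals

0.009967 MPa = 9.96700 kPa and 0.01109 atm = 1.12369 kPa.
9.96700 + 1.12369 ≈ 11.09 kPa.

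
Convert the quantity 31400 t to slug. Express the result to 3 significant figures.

1 t = 68.5218 slug.
So 31400 × 68.5218 ≈ 2.15e+6 slug.

2.15e+6 slug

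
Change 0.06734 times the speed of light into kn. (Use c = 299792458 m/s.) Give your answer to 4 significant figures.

1 speed of light = 5.82750 × 10^8 kn.
So 0.06734 × 5.82750 × 10^8 ≈ 3.924 × 10^7 kn.

3.924 × 10^7 kn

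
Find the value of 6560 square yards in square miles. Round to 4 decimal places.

0.0021 square miles

1 yd² = 3.22831 × 10^-7 mi².
6560 × 3.22831 × 10^-7 ≈ 0.0021 mi².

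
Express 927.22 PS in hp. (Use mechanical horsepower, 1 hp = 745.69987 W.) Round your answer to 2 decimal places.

1 metric horsepower = 0.986320 hp.
927.22 × 0.986320 ≈ 914.54 hp.

914.54 hp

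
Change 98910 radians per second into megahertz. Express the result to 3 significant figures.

0.0157 megahertz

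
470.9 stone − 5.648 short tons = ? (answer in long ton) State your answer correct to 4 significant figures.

470.9 st = 2.943125 long ton and 5.648 short ton = 5.042857 long ton.
2.943125 − 5.042857 ≈ -2.100 long ton.

-2.100 long ton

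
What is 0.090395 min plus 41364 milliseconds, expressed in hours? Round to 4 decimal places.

0.0130 h

0.090395 min = 0.00150658 h and 41364 ms = 0.0114900 h.
0.00150658 + 0.0114900 ≈ 0.0130 h.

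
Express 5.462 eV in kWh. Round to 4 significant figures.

2.431 × 10^-25 kilowatt-hours

1 eV = 4.45049 × 10^-26 kWh.
5.462 × 4.45049 × 10^-26 ≈ 2.431 × 10^-25 kWh.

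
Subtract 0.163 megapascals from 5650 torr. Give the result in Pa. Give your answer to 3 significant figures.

5650 torr = 753271 Pa and 0.163 MPa = 163000 Pa.
753271 − 163000 ≈ 590000 Pa.

590000 Pa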